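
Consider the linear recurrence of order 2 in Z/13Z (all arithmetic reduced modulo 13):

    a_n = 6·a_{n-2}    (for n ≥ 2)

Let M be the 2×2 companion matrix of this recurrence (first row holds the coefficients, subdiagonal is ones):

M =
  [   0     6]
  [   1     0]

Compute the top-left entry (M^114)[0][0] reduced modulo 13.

5

(M^114)[0][0] is the top entry after applying M 114 times to the unit state (1, 0). Equivalently it is h_{115} for the auxiliary sequence (h_n) obeying the same recurrence with h_1 = 1 and h_i = 0 for 0 ≤ i < 1:
h_2 = 0·1 + 6·0 = 0
h_3 = 0·0 + 6·1 = 6
h_4 = 0·6 + 6·0 = 0
h_5 = 0·0 + 6·6 = 10
h_6 = 0·10 + 6·0 = 0
h_7 = 0·0 + 6·10 = 8
h_8 = 0·8 + 6·0 = 0
h_9 = 0·0 + 6·8 = 9
h_10 = 0·9 + 6·0 = 0
h_11 = 0·0 + 6·9 = 2
h_12 = 0·2 + 6·0 = 0
h_13 = 0·0 + 6·2 = 12
h_14 = 0·12 + 6·0 = 0
h_15 = 0·0 + 6·12 = 7
h_16 = 0·7 + 6·0 = 0
h_17 = 0·0 + 6·7 = 3
h_18 = 0·3 + 6·0 = 0
h_19 = 0·0 + 6·3 = 5
h_20 = 0·5 + 6·0 = 0
h_21 = 0·0 + 6·5 = 4
h_22 = 0·4 + 6·0 = 0
h_23 = 0·0 + 6·4 = 11
h_24 = 0·11 + 6·0 = 0
h_25 = 0·0 + 6·11 = 1
(h_24, h_25) = (0, 1) = (h_0, h_1), so the sequence has period 24.
115 ≡ 19 (mod 24), hence h_115 = h_19 = 5.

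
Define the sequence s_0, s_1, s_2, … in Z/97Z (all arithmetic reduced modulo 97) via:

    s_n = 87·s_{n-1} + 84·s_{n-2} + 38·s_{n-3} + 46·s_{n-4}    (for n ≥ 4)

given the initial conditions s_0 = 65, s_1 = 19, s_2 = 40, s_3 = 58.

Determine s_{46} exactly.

s_4 = 87·58 + 84·40 + 38·19 + 46·65 = 90
s_5 = 87·90 + 84·58 + 38·40 + 46·19 = 61
s_6 = 87·61 + 84·90 + 38·58 + 46·40 = 33
s_7 = 87·33 + 84·61 + 38·90 + 46·58 = 18
s_8 = 87·18 + 84·33 + 38·61 + 46·90 = 29
s_9 = 87·29 + 84·18 + 38·33 + 46·61 = 44
s_10 = 87·44 + 84·29 + 38·18 + 46·33 = 27
s_11 = 87·27 + 84·44 + 38·29 + 46·18 = 21
s_12 = 87·21 + 84·27 + 38·44 + 46·29 = 20
s_13 = 87·20 + 84·21 + 38·27 + 46·44 = 55
s_14 = 87·55 + 84·20 + 38·21 + 46·27 = 66
s_15 = 87·66 + 84·55 + 38·20 + 46·21 = 60
s_16 = 87·60 + 84·66 + 38·55 + 46·20 = 0
s_17 = 87·0 + 84·60 + 38·66 + 46·55 = 87
s_18 = 87·87 + 84·0 + 38·60 + 46·66 = 81
s_19 = 87·81 + 84·87 + 38·0 + 46·60 = 43
s_20 = 87·43 + 84·81 + 38·87 + 46·0 = 77
s_21 = 87·77 + 84·43 + 38·81 + 46·87 = 28
s_22 = 87·28 + 84·77 + 38·43 + 46·81 = 5
s_23 = 87·5 + 84·28 + 38·77 + 46·43 = 28
s_24 = 87·28 + 84·5 + 38·28 + 46·77 = 90
s_25 = 87·90 + 84·28 + 38·5 + 46·28 = 20
s_26 = 87·20 + 84·90 + 38·28 + 46·5 = 21
s_27 = 87·21 + 84·20 + 38·90 + 46·28 = 67
s_28 = 87·67 + 84·21 + 38·20 + 46·90 = 77
s_29 = 87·77 + 84·67 + 38·21 + 46·20 = 77
s_30 = 87·77 + 84·77 + 38·67 + 46·21 = 92
s_31 = 87·92 + 84·77 + 38·77 + 46·67 = 13
s_32 = 87·13 + 84·92 + 38·77 + 46·77 = 1
s_33 = 87·1 + 84·13 + 38·92 + 46·77 = 69
s_34 = 87·69 + 84·1 + 38·13 + 46·92 = 46
s_35 = 87·46 + 84·69 + 38·1 + 46·13 = 55
s_36 = 87·55 + 84·46 + 38·69 + 46·1 = 65
s_37 = 87·65 + 84·55 + 38·46 + 46·69 = 65
s_38 = 87·65 + 84·65 + 38·55 + 46·46 = 92
s_39 = 87·92 + 84·65 + 38·65 + 46·55 = 34
s_40 = 87·34 + 84·92 + 38·65 + 46·65 = 44
s_41 = 87·44 + 84·34 + 38·92 + 46·65 = 75
s_42 = 87·75 + 84·44 + 38·34 + 46·92 = 31
s_43 = 87·31 + 84·75 + 38·44 + 46·34 = 11
s_44 = 87·11 + 84·31 + 38·75 + 46·44 = 93
s_45 = 87·93 + 84·11 + 38·31 + 46·75 = 63
s_46 = 87·63 + 84·93 + 38·11 + 46·31 = 5

5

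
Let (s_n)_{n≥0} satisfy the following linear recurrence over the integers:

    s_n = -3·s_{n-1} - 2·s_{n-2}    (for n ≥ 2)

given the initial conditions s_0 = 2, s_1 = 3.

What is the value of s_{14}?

-81913

s_2 = -3·3 + -2·2 = -13
s_3 = -3·-13 + -2·3 = 33
s_4 = -3·33 + -2·-13 = -73
s_5 = -3·-73 + -2·33 = 153
s_6 = -3·153 + -2·-73 = -313
s_7 = -3·-313 + -2·153 = 633
s_8 = -3·633 + -2·-313 = -1273
s_9 = -3·-1273 + -2·633 = 2553
s_10 = -3·2553 + -2·-1273 = -5113
s_11 = -3·-5113 + -2·2553 = 10233
s_12 = -3·10233 + -2·-5113 = -20473
s_13 = -3·-20473 + -2·10233 = 40953
s_14 = -3·40953 + -2·-20473 = -81913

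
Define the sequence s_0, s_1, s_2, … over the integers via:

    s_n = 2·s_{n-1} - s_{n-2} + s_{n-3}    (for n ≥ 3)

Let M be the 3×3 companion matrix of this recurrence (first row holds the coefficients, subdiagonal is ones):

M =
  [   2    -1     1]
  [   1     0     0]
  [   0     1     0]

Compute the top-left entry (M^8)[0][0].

(M^8)[0][0] is the top entry after applying M 8 times to the unit state (1, 0, 0). Equivalently it is h_{10} for the auxiliary sequence (h_n) obeying the same recurrence with h_2 = 1 and h_i = 0 for 0 ≤ i < 2:
h_3 = 2·1 + -1·0 + 1·0 = 2
h_4 = 2·2 + -1·1 + 1·0 = 3
h_5 = 2·3 + -1·2 + 1·1 = 5
h_6 = 2·5 + -1·3 + 1·2 = 9
h_7 = 2·9 + -1·5 + 1·3 = 16
h_8 = 2·16 + -1·9 + 1·5 = 28
h_9 = 2·28 + -1·16 + 1·9 = 49
h_10 = 2·49 + -1·28 + 1·16 = 86

86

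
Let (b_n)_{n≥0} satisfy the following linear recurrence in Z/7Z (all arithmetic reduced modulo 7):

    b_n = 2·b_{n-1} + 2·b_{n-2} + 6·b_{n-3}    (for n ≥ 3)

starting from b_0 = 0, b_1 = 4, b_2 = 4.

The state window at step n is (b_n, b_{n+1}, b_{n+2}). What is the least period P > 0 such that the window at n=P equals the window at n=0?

8

n=0: window = (0, 4, 4)
n=1: window = (4, 4, 2)
n=2: window = (4, 2, 1)
n=3: window = (2, 1, 2)
n=4: window = (1, 2, 4)
n=5: window = (2, 4, 4)
n=6: window = (4, 4, 0)
n=7: window = (4, 0, 4)
n=8: window = (0, 4, 4)
window at n=8 equals window at n=0 → period = 8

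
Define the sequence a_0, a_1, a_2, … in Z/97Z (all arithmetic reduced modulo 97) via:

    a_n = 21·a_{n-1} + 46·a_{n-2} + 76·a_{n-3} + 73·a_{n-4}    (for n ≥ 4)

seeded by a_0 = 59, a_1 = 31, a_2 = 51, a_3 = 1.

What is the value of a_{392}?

a_4 = 21·1 + 46·51 + 76·31 + 73·59 = 9
a_5 = 21·9 + 46·1 + 76·51 + 73·31 = 69
a_6 = 21·69 + 46·9 + 76·1 + 73·51 = 36
a_7 = 21·36 + 46·69 + 76·9 + 73·1 = 31
a_8 = 21·31 + 46·36 + 76·69 + 73·9 = 60
a_9 = 21·60 + 46·31 + 76·36 + 73·69 = 80
Continuing the recurrence:
  a_10 = 15;  a_11 = 51;  a_12 = 96;  a_13 = 90;  a_14 = 25;  a_15 = 67
  a_16 = 12;  a_17 = 67;  a_18 = 49;  a_19 = 20;  a_20 = 9;  a_21 = 24
  a_22 = 1;  a_23 = 68;  a_24 = 75;  a_25 = 32;  a_26 = 51;  a_27 = 15
  a_28 = 92;  a_29 = 7;  a_30 = 27;  a_31 = 52;  a_32 = 76;  a_33 = 52
  a_34 = 35;  a_35 = 89;  a_36 = 78;  a_37 = 63;  a_38 = 68;  a_39 = 67
  a_40 = 79;  a_41 = 55;  a_42 = 4;  a_43 = 26;  a_44 = 7;  a_45 = 36
  a_46 = 48;  a_47 = 50;  a_48 = 6;  a_49 = 69;  a_50 = 8;  a_51 = 76
  a_52 = 80;  a_53 = 54;  a_54 = 19;  a_55 = 58;  a_56 = 8;  a_57 = 74
  a_58 = 54;  a_59 = 68;  a_60 = 32;  a_61 = 17;  a_62 = 75;  a_63 = 53
  a_64 = 43;  a_65 = 0;  a_66 = 35;  a_67 = 15;  a_68 = 20;  a_69 = 84
  a_70 = 74;  a_71 = 79;  a_72 = 6;  a_73 = 93;  a_74 = 55;  a_75 = 16
  a_76 = 90;  a_77 = 15;  a_78 = 83;  a_79 = 62;  a_80 = 26;  a_81 = 34
  a_82 = 71;  a_83 = 51;  a_84 = 89;  a_85 = 65;  a_86 = 65;  a_87 = 1
  a_88 = 92;  a_89 = 23;  a_90 = 30;  a_91 = 23;  a_92 = 45;  a_93 = 45
  a_94 = 66;  a_95 = 19;  a_96 = 52;  a_97 = 82;  a_98 = 94;  a_99 = 27
  a_100 = 78;  a_101 = 5;  a_102 = 94;  a_103 = 15;  a_104 = 43;  a_105 = 81
  a_106 = 41;  a_107 = 26;  a_108 = 87;  a_109 = 24;  a_110 = 66;  a_111 = 39
  a_112 = 2;  a_113 = 68;  a_114 = 87;  a_115 = 0;  a_116 = 4;  a_117 = 20
  a_118 = 68;  a_119 = 33;  a_120 = 7;  a_121 = 48;  a_122 = 72;  a_123 = 65
  a_124 = 9;  a_125 = 30;  a_126 = 85;  a_127 = 58;  a_128 = 14;  a_129 = 69
  a_130 = 96;  a_131 = 12;  a_132 = 70;  a_133 = 96;  a_134 = 61;  a_135 = 59
  a_136 = 58;  a_137 = 56;  a_138 = 74;  a_139 = 41;  a_140 = 48;  a_141 = 93
  a_142 = 69;  a_143 = 49;  a_144 = 31;  a_145 = 0;  a_146 = 2;  a_147 = 58
  a_148 = 81;  a_149 = 59;  a_150 = 13;  a_151 = 88;  a_152 = 39;  a_153 = 74
  a_154 = 24;  a_155 = 7;  a_156 = 22;  a_157 = 56;  a_158 = 10;  a_159 = 22
  a_160 = 91;  a_161 = 11;  a_162 = 29;  a_163 = 34;  a_164 = 21;  a_165 = 65
  a_166 = 48;  a_167 = 25;  a_168 = 88;  a_169 = 42;  a_170 = 52;  a_171 = 91
  a_172 = 48;  a_173 = 87;  a_174 = 3;  a_175 = 0;  a_176 = 69;  a_177 = 74
  a_178 = 0;  a_179 = 15;  a_180 = 15;  a_181 = 5;  a_182 = 92;  a_183 = 32
  a_184 = 74;  a_185 = 4;  a_186 = 26;  a_187 = 57;  a_188 = 48;  a_189 = 78
  a_190 = 85;  a_191 = 87;  a_192 = 37;  a_193 = 55;  a_194 = 57;  a_195 = 86
  a_196 = 57;  a_197 = 17;  a_198 = 96;  a_199 = 22;  a_200 = 49;  a_201 = 5
  a_202 = 78;  a_203 = 20;  a_204 = 11;  a_205 = 72;  a_206 = 17;  a_207 = 48
  a_208 = 14;  a_209 = 29;  a_210 = 31;  a_211 = 54;  a_212 = 63;  a_213 = 35
  a_214 = 9;  a_215 = 53;  a_216 = 56;  a_217 = 63;  a_218 = 48;  a_219 = 3
  a_220 = 89;  a_221 = 69;  a_222 = 60;  a_223 = 68;  a_224 = 21;  a_225 = 71
  a_226 = 74;  a_227 = 31;  a_228 = 23;  a_229 = 9;  a_230 = 81;  a_231 = 15
  a_232 = 2;  a_233 = 76;  a_234 = 11;  a_235 = 27;  a_236 = 11;  a_237 = 0
  a_238 = 63;  a_239 = 56;  a_240 = 27;  a_241 = 74;  a_242 = 11;  a_243 = 75
  a_244 = 73;  a_245 = 66;  a_246 = 92;  a_247 = 83;  a_248 = 24;  a_249 = 30
  a_250 = 14;  a_251 = 51;  a_252 = 24;  a_253 = 90;  a_254 = 35;  a_255 = 43
  a_256 = 47;  a_257 = 70;  a_258 = 46;  a_259 = 33;  a_260 = 17;  a_261 = 5
  a_262 = 60;  a_263 = 50;  a_264 = 96;  a_265 = 26;  a_266 = 47;  a_267 = 34
  a_268 = 26;  a_269 = 14;  a_270 = 36;  a_271 = 38;  a_272 = 81;  a_273 = 29
  a_274 = 54;  a_275 = 49;  a_276 = 87;  a_277 = 20;  a_278 = 60;  a_279 = 50
  a_280 = 41;  a_281 = 63;  a_282 = 40;  a_283 = 28;  a_284 = 24;  a_285 = 22
  a_286 = 18;  a_287 = 20;  a_288 = 16;  a_289 = 59;  a_290 = 56;  a_291 = 67
  a_292 = 32;  a_293 = 95;  a_294 = 37;  a_295 = 54;  a_296 = 73;  a_297 = 87
  a_298 = 59;  a_299 = 84;  a_300 = 26;  a_301 = 16;  a_302 = 1;  a_303 = 38
  a_304 = 78;  a_305 = 71;  a_306 = 86;  a_307 = 0;  a_308 = 11;  a_309 = 19
  a_310 = 5;  a_311 = 69;  a_312 = 46;  a_313 = 87;  a_314 = 46;  a_315 = 18
  a_316 = 48;  a_317 = 43;  a_318 = 77;  a_319 = 21;  a_320 = 85;  a_321 = 5
  a_322 = 77;  a_323 = 43;  a_324 = 69;  a_325 = 41;  a_326 = 23;  a_327 = 82
  a_328 = 69;  a_329 = 68;  a_330 = 0;  a_331 = 2;  a_332 = 62;  a_333 = 53
  a_334 = 43;  a_335 = 51;  a_336 = 60;  a_337 = 73;  a_338 = 56;  a_339 = 13
  a_340 = 70;  a_341 = 13;  a_342 = 33;  a_343 = 91;  a_344 = 21;  a_345 = 33
  a_346 = 23;  a_347 = 55;  a_348 = 46;  a_349 = 87;  a_350 = 5;  a_351 = 75
  a_352 = 38;  a_353 = 18;  a_354 = 43;  a_355 = 6;  a_356 = 38;  a_357 = 30
  a_358 = 56;  a_359 = 62;  a_360 = 8;  a_361 = 57;  a_362 = 83;  a_363 = 90
  a_364 = 51;  a_365 = 63;  a_366 = 78;  a_367 = 44;  a_368 = 25;  a_369 = 78
  a_370 = 89;  a_371 = 93;  a_372 = 26;  a_373 = 16;  a_374 = 62;  a_375 = 36
  a_376 = 29;  a_377 = 94;  a_378 = 94;  a_379 = 72;  a_380 = 62;  a_381 = 93
  a_382 = 67;  a_383 = 36;  a_384 = 9;  a_385 = 49;  a_386 = 49;  a_387 = 96
  a_388 = 18;  a_389 = 67;  a_390 = 13
a_391 = 21·13 + 46·67 + 76·18 + 73·96 = 91
a_392 = 21·91 + 46·13 + 76·67 + 73·18 = 88

88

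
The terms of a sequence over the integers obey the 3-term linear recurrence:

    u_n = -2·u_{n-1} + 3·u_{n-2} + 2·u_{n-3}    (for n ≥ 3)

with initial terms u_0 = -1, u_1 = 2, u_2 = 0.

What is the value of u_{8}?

u_3 = -2·0 + 3·2 + 2·-1 = 4
u_4 = -2·4 + 3·0 + 2·2 = -4
u_5 = -2·-4 + 3·4 + 2·0 = 20
u_6 = -2·20 + 3·-4 + 2·4 = -44
u_7 = -2·-44 + 3·20 + 2·-4 = 140
u_8 = -2·140 + 3·-44 + 2·20 = -372

-372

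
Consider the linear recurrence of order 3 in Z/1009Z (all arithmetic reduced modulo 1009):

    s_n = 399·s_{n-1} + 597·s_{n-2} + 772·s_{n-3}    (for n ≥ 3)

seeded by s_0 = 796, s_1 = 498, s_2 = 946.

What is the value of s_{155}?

s_3 = 399·946 + 597·498 + 772·796 = 779
s_4 = 399·779 + 597·946 + 772·498 = 807
s_5 = 399·807 + 597·779 + 772·946 = 841
s_6 = 399·841 + 597·807 + 772·779 = 72
s_7 = 399·72 + 597·841 + 772·807 = 522
s_8 = 399·522 + 597·72 + 772·841 = 486
Continuing the recurrence:
  s_9 = 128;  s_10 = 565;  s_11 = 4;  s_12 = 820;  s_13 = 926;  s_14 = 416
  s_15 = 795;  s_16 = 8;  s_17 = 840;  s_18 = 171;  s_19 = 755;  s_20 = 434
  s_21 = 172;  s_22 = 468;  s_23 = 902;  s_24 = 193;  s_25 = 85;  s_26 = 947
  s_27 = 446;  s_28 = 724;  s_29 = 756;  s_30 = 572;  s_31 = 445;  s_32 = 843
  s_33 = 300;  s_34 = 898;  s_35 = 605;  s_36 = 101;  s_37 = 984;  s_38 = 774
  s_39 = 561;  s_40 = 677;  s_41 = 849;  s_42 = 527;  s_43 = 718;  s_44 = 324
  s_45 = 162;  s_46 = 117;  s_47 = 15;  s_48 = 107;  s_49 = 712;  s_50 = 343
  s_51 = 783;  s_52 = 339;  s_53 = 777;  s_54 = 928;  s_55 = 75;  s_56 = 228
  s_57 = 567;  s_58 = 505;  s_59 = 629;  s_60 = 351;  s_61 = 349;  s_62 = 952
  s_63 = 514;  s_64 = 561;  s_65 = 355;  s_66 = 585;  s_67 = 612;  s_68 = 762
  s_69 = 23;  s_70 = 203;  s_71 = 908;  s_72 = 775;  s_73 = 26;  s_74 = 558
  s_75 = 3;  s_76 = 236;  s_77 = 33;  s_78 = 989;  s_79 = 185;  s_80 = 577
  s_81 = 330;  s_82 = 442;  s_83 = 513;  s_84 = 877;  s_85 = 516;  s_86 = 454
  s_87 = 847;  s_88 = 361;  s_89 = 267;  s_90 = 231;  s_91 = 535;  s_92 = 528
  s_93 = 81;  s_94 = 778;  s_95 = 564;  s_96 = 329;  s_97 = 64;  s_98 = 498
  s_99 = 524;  s_100 = 840;  s_101 = 237;  s_102 = 652;  s_103 = 757;  s_104 = 457
  s_105 = 473;  s_106 = 636;  s_107 = 20;  s_108 = 114;  s_109 = 531;  s_110 = 739
  s_111 = 639;  s_112 = 212;  s_113 = 336;  s_114 = 213;  s_115 = 238;  s_116 = 222
  s_117 = 581;  s_118 = 202;  s_119 = 502;  s_120 = 566;  s_121 = 397;  s_122 = 974
  s_123 = 110;  s_124 = 545;  s_125 = 828;  s_126 = 51;  s_127 = 62;  s_128 = 209
  s_129 = 355;  s_130 = 483;  s_131 = 960;  s_132 = 18;  s_133 = 682;  s_134 = 858
  s_135 = 588;  s_136 = 993;  s_137 = 46;  s_138 = 616;  s_139 = 572;  s_140 = 867
  s_141 = 601;  s_142 = 290;  s_143 = 634;  s_144 = 130;  s_145 = 416;  s_146 = 508
  s_147 = 490;  s_148 = 630;  s_149 = 733;  s_150 = 524;  s_151 = 939;  s_152 = 187
  s_153 = 454
s_154 = 399·454 + 597·187 + 772·939 = 621
s_155 = 399·621 + 597·454 + 772·187 = 268

268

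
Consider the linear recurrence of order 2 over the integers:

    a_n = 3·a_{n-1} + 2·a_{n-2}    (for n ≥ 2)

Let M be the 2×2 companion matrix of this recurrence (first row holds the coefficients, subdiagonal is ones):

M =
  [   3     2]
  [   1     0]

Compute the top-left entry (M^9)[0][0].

79647

(M^9)[0][0] is the top entry after applying M 9 times to the unit state (1, 0). Equivalently it is h_{10} for the auxiliary sequence (h_n) obeying the same recurrence with h_1 = 1 and h_i = 0 for 0 ≤ i < 1:
h_2 = 3·1 + 2·0 = 3
h_3 = 3·3 + 2·1 = 11
h_4 = 3·11 + 2·3 = 39
h_5 = 3·39 + 2·11 = 139
h_6 = 3·139 + 2·39 = 495
h_7 = 3·495 + 2·139 = 1763
h_8 = 3·1763 + 2·495 = 6279
h_9 = 3·6279 + 2·1763 = 22363
h_10 = 3·22363 + 2·6279 = 79647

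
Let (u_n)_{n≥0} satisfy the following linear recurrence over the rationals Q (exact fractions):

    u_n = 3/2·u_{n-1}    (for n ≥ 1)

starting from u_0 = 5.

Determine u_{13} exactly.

7971615/8192

u_1 = 3/2·5 = 15/2
u_2 = 3/2·15/2 = 45/4
u_3 = 3/2·45/4 = 135/8
u_4 = 3/2·135/8 = 405/16
u_5 = 3/2·405/16 = 1215/32
u_6 = 3/2·1215/32 = 3645/64
u_7 = 3/2·3645/64 = 10935/128
u_8 = 3/2·10935/128 = 32805/256
u_9 = 3/2·32805/256 = 98415/512
u_10 = 3/2·98415/512 = 295245/1024
u_11 = 3/2·295245/1024 = 885735/2048
u_12 = 3/2·885735/2048 = 2657205/4096
u_13 = 3/2·2657205/4096 = 7971615/8192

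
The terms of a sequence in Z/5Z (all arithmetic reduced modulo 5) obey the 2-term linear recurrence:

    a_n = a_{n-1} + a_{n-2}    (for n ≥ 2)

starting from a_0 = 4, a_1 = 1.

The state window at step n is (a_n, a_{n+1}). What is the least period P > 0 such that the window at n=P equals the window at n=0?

n=0: window = (4, 1)
n=1: window = (1, 0)
n=2: window = (0, 1)
n=3: window = (1, 1)
n=4: window = (1, 2)
n=5: window = (2, 3)
n=6: window = (3, 0)
n=7: window = (0, 3)
n=8: window = (3, 3)
n=9: window = (3, 1)
n=10: window = (1, 4)
n=11: window = (4, 0)
n=12: window = (0, 4)
n=13: window = (4, 4)
n=14: window = (4, 3)
n=15: window = (3, 2)
n=16: window = (2, 0)
n=17: window = (0, 2)
n=18: window = (2, 2)
n=19: window = (2, 4)
n=20: window = (4, 1)
window at n=20 equals window at n=0 → period = 20

20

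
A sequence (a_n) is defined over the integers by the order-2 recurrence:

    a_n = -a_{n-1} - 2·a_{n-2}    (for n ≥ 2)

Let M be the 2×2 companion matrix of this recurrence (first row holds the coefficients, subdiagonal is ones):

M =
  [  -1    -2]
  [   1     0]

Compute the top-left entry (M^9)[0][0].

11

(M^9)[0][0] is the top entry after applying M 9 times to the unit state (1, 0). Equivalently it is h_{10} for the auxiliary sequence (h_n) obeying the same recurrence with h_1 = 1 and h_i = 0 for 0 ≤ i < 1:
h_2 = -1·1 + -2·0 = -1
h_3 = -1·-1 + -2·1 = -1
h_4 = -1·-1 + -2·-1 = 3
h_5 = -1·3 + -2·-1 = -1
h_6 = -1·-1 + -2·3 = -5
h_7 = -1·-5 + -2·-1 = 7
h_8 = -1·7 + -2·-5 = 3
h_9 = -1·3 + -2·7 = -17
h_10 = -1·-17 + -2·3 = 11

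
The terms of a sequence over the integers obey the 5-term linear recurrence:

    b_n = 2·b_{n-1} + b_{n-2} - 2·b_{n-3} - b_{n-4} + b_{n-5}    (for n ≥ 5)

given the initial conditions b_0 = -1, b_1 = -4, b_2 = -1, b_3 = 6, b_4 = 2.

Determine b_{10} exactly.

b_5 = 2·2 + 1·6 + -2·-1 + -1·-4 + 1·-1 = 15
b_6 = 2·15 + 1·2 + -2·6 + -1·-1 + 1·-4 = 17
b_7 = 2·17 + 1·15 + -2·2 + -1·6 + 1·-1 = 38
b_8 = 2·38 + 1·17 + -2·15 + -1·2 + 1·6 = 67
b_9 = 2·67 + 1·38 + -2·17 + -1·15 + 1·2 = 125
b_10 = 2·125 + 1·67 + -2·38 + -1·17 + 1·15 = 239

239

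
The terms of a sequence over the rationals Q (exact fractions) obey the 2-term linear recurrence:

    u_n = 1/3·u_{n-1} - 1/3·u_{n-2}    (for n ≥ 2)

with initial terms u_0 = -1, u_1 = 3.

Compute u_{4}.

-17/27

u_2 = 1/3·3 + -1/3·-1 = 4/3
u_3 = 1/3·4/3 + -1/3·3 = -5/9
u_4 = 1/3·-5/9 + -1/3·4/3 = -17/27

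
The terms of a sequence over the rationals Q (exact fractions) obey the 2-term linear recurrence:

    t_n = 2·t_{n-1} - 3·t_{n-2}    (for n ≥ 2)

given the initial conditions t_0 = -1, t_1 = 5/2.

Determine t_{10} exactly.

t_2 = 2·5/2 + -3·-1 = 8
t_3 = 2·8 + -3·5/2 = 17/2
t_4 = 2·17/2 + -3·8 = -7
t_5 = 2·-7 + -3·17/2 = -79/2
t_6 = 2·-79/2 + -3·-7 = -58
t_7 = 2·-58 + -3·-79/2 = 5/2
t_8 = 2·5/2 + -3·-58 = 179
t_9 = 2·179 + -3·5/2 = 701/2
t_10 = 2·701/2 + -3·179 = 164

164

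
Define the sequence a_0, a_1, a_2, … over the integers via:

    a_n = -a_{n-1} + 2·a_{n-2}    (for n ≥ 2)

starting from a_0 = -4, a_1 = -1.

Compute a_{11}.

2045

a_2 = -1·-1 + 2·-4 = -7
a_3 = -1·-7 + 2·-1 = 5
a_4 = -1·5 + 2·-7 = -19
a_5 = -1·-19 + 2·5 = 29
a_6 = -1·29 + 2·-19 = -67
a_7 = -1·-67 + 2·29 = 125
a_8 = -1·125 + 2·-67 = -259
a_9 = -1·-259 + 2·125 = 509
a_10 = -1·509 + 2·-259 = -1027
a_11 = -1·-1027 + 2·509 = 2045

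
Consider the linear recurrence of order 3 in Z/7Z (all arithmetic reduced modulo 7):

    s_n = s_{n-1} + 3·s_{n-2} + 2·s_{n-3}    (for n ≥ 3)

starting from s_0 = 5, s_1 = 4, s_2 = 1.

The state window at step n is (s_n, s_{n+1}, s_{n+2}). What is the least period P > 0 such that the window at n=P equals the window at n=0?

n=0: window = (5, 4, 1)
n=1: window = (4, 1, 2)
n=2: window = (1, 2, 6)
n=3: window = (2, 6, 0)
n=4: window = (6, 0, 1)
n=5: window = (0, 1, 6)
n=6: window = (1, 6, 2)
n=7: window = (6, 2, 1)
n=8: window = (2, 1, 5)
n=9: window = (1, 5, 5)
n=10: window = (5, 5, 1)
n=11: window = (5, 1, 5)
n=12: window = (1, 5, 4)
n=13: window = (5, 4, 0)
n=14: window = (4, 0, 1)
n=15: window = (0, 1, 2)
n=16: window = (1, 2, 5)
n=17: window = (2, 5, 6)
n=18: window = (5, 6, 4)
n=19: window = (6, 4, 4)
n=20: window = (4, 4, 0)
n=21: window = (4, 0, 6)
n=22: window = (0, 6, 0)
n=23: window = (6, 0, 4)
n=24: window = (0, 4, 2)
n=25: window = (4, 2, 0)
n=26: window = (2, 0, 0)
n=27: window = (0, 0, 4)
n=28: window = (0, 4, 4)
n=29: window = (4, 4, 2)
n=30: window = (4, 2, 1)
n=31: window = (2, 1, 1)
n=32: window = (1, 1, 1)
n=33: window = (1, 1, 6)
n=34: window = (1, 6, 4)
n=35: window = (6, 4, 3)
n=36: window = (4, 3, 6)
n=37: window = (3, 6, 2)
n=38: window = (6, 2, 5)
n=39: window = (2, 5, 2)
n=40: window = (5, 2, 0)
…
n=46: window = (6, 5, 5)
n=47: window = (5, 5, 4)
n=48: window = (5, 4, 1)
window at n=48 equals window at n=0 → period = 48

48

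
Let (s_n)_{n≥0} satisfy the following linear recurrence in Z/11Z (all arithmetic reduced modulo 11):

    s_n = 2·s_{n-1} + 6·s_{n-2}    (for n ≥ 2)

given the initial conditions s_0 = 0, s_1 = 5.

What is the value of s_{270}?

s_2 = 2·5 + 6·0 = 10
s_3 = 2·10 + 6·5 = 6
s_4 = 2·6 + 6·10 = 6
s_5 = 2·6 + 6·6 = 4
s_6 = 2·4 + 6·6 = 0
s_7 = 2·0 + 6·4 = 2
s_8 = 2·2 + 6·0 = 4
s_9 = 2·4 + 6·2 = 9
s_10 = 2·9 + 6·4 = 9
s_11 = 2·9 + 6·9 = 6
s_12 = 2·6 + 6·9 = 0
s_13 = 2·0 + 6·6 = 3
s_14 = 2·3 + 6·0 = 6
s_15 = 2·6 + 6·3 = 8
s_16 = 2·8 + 6·6 = 8
s_17 = 2·8 + 6·8 = 9
s_18 = 2·9 + 6·8 = 0
s_19 = 2·0 + 6·9 = 10
s_20 = 2·10 + 6·0 = 9
s_21 = 2·9 + 6·10 = 1
s_22 = 2·1 + 6·9 = 1
s_23 = 2·1 + 6·1 = 8
s_24 = 2·8 + 6·1 = 0
s_25 = 2·0 + 6·8 = 4
s_26 = 2·4 + 6·0 = 8
s_27 = 2·8 + 6·4 = 7
s_28 = 2·7 + 6·8 = 7
s_29 = 2·7 + 6·7 = 1
s_30 = 2·1 + 6·7 = 0
s_31 = 2·0 + 6·1 = 6
s_32 = 2·6 + 6·0 = 1
s_33 = 2·1 + 6·6 = 5
s_34 = 2·5 + 6·1 = 5
s_35 = 2·5 + 6·5 = 7
s_36 = 2·7 + 6·5 = 0
s_37 = 2·0 + 6·7 = 9
s_38 = 2·9 + 6·0 = 7
s_39 = 2·7 + 6·9 = 2
s_40 = 2·2 + 6·7 = 2
s_41 = 2·2 + 6·2 = 5
s_42 = 2·5 + 6·2 = 0
s_43 = 2·0 + 6·5 = 8
s_44 = 2·8 + 6·0 = 5
s_45 = 2·5 + 6·8 = 3
s_46 = 2·3 + 6·5 = 3
s_47 = 2·3 + 6·3 = 2
s_48 = 2·2 + 6·3 = 0
s_49 = 2·0 + 6·2 = 1
s_50 = 2·1 + 6·0 = 2
s_51 = 2·2 + 6·1 = 10
s_52 = 2·10 + 6·2 = 10
s_53 = 2·10 + 6·10 = 3
s_54 = 2·3 + 6·10 = 0
s_55 = 2·0 + 6·3 = 7
s_56 = 2·7 + 6·0 = 3
s_57 = 2·3 + 6·7 = 4
s_58 = 2·4 + 6·3 = 4
s_59 = 2·4 + 6·4 = 10
s_60 = 2·10 + 6·4 = 0
s_61 = 2·0 + 6·10 = 5
(s_60, s_61) = (0, 5) = (s_0, s_1), so the sequence has period 60.
270 ≡ 30 (mod 60), hence s_270 = s_30 = 0.

0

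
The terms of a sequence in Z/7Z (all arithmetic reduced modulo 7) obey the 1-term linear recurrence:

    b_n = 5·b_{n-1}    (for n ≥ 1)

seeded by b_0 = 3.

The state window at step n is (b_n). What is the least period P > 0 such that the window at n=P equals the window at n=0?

n=0: window = (3)
n=1: window = (1)
n=2: window = (5)
n=3: window = (4)
n=4: window = (6)
n=5: window = (2)
n=6: window = (3)
window at n=6 equals window at n=0 → period = 6

6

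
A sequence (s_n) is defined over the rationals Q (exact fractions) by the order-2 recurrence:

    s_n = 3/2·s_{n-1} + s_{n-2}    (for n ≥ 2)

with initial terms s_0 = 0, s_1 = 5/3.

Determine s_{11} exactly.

4194305/3072

s_2 = 3/2·5/3 + 1·0 = 5/2
s_3 = 3/2·5/2 + 1·5/3 = 65/12
s_4 = 3/2·65/12 + 1·5/2 = 85/8
s_5 = 3/2·85/8 + 1·65/12 = 1025/48
s_6 = 3/2·1025/48 + 1·85/8 = 1365/32
s_7 = 3/2·1365/32 + 1·1025/48 = 16385/192
s_8 = 3/2·16385/192 + 1·1365/32 = 21845/128
s_9 = 3/2·21845/128 + 1·16385/192 = 262145/768
s_10 = 3/2·262145/768 + 1·21845/128 = 349525/512
s_11 = 3/2·349525/512 + 1·262145/768 = 4194305/3072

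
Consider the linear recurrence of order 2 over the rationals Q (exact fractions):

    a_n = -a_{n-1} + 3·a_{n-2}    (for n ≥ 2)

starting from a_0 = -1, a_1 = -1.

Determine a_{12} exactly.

-1889

a_2 = -1·-1 + 3·-1 = -2
a_3 = -1·-2 + 3·-1 = -1
a_4 = -1·-1 + 3·-2 = -5
a_5 = -1·-5 + 3·-1 = 2
a_6 = -1·2 + 3·-5 = -17
a_7 = -1·-17 + 3·2 = 23
a_8 = -1·23 + 3·-17 = -74
a_9 = -1·-74 + 3·23 = 143
a_10 = -1·143 + 3·-74 = -365
a_11 = -1·-365 + 3·143 = 794
a_12 = -1·794 + 3·-365 = -1889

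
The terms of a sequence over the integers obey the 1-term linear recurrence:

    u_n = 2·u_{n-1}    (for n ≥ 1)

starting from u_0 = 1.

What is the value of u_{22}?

u_1 = 2·1 = 2
u_2 = 2·2 = 4
u_3 = 2·4 = 8
u_4 = 2·8 = 16
u_5 = 2·16 = 32
u_6 = 2·32 = 64
u_7 = 2·64 = 128
u_8 = 2·128 = 256
u_9 = 2·256 = 512
u_10 = 2·512 = 1024
u_11 = 2·1024 = 2048
u_12 = 2·2048 = 4096
u_13 = 2·4096 = 8192
u_14 = 2·8192 = 16384
u_15 = 2·16384 = 32768
u_16 = 2·32768 = 65536
u_17 = 2·65536 = 131072
u_18 = 2·131072 = 262144
u_19 = 2·262144 = 524288
u_20 = 2·524288 = 1048576
u_21 = 2·1048576 = 2097152
u_22 = 2·2097152 = 4194304

4194304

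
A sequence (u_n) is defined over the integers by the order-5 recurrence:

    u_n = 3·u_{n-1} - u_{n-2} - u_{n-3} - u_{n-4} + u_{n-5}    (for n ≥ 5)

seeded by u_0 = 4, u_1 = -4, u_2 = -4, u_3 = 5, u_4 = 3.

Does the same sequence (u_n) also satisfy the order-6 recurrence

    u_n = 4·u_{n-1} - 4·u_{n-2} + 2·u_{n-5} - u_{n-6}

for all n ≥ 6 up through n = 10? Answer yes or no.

yes

Terms u_0..u_10: 4, -4, -4, 5, 3, 16, 40, 92, 222, 521, 1225
n=6: candidate gives 40, actual u_6 = 40 ✓
n=7: candidate gives 92, actual u_7 = 92 ✓
n=8: candidate gives 222, actual u_8 = 222 ✓
n=9: candidate gives 521, actual u_9 = 521 ✓
n=10: candidate gives 1225, actual u_10 = 1225 ✓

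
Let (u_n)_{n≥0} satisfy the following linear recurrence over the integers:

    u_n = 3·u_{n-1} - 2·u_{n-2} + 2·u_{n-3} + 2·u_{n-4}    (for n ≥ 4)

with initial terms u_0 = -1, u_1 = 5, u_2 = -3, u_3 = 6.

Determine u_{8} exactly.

1382

u_4 = 3·6 + -2·-3 + 2·5 + 2·-1 = 32
u_5 = 3·32 + -2·6 + 2·-3 + 2·5 = 88
u_6 = 3·88 + -2·32 + 2·6 + 2·-3 = 206
u_7 = 3·206 + -2·88 + 2·32 + 2·6 = 518
u_8 = 3·518 + -2·206 + 2·88 + 2·32 = 1382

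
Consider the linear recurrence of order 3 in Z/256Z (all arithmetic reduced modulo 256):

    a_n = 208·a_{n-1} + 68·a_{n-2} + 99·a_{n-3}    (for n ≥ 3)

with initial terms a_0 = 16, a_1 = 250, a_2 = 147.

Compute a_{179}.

225

a_3 = 208·147 + 68·250 + 99·16 = 8
a_4 = 208·8 + 68·147 + 99·250 = 58
a_5 = 208·58 + 68·8 + 99·147 = 25
a_6 = 208·25 + 68·58 + 99·8 = 208
a_7 = 208·208 + 68·25 + 99·58 = 18
a_8 = 208·18 + 68·208 + 99·25 = 139
Continuing the recurrence:
  a_9 = 40;  a_10 = 98;  a_11 = 1;  a_12 = 80;  a_13 = 42;  a_14 = 195
  a_15 = 136;  a_16 = 138;  a_17 = 169;  a_18 = 144;  a_19 = 66;  a_20 = 59
  a_21 = 40;  a_22 = 178;  a_23 = 17;  a_24 = 144;  a_25 = 90;  a_26 = 243
  a_27 = 8;  a_28 = 218;  a_29 = 57;  a_30 = 80;  a_31 = 114;  a_32 = 235
  a_33 = 40;  a_34 = 2;  a_35 = 33;  a_36 = 208;  a_37 = 138;  a_38 = 35
  a_39 = 136;  a_40 = 42;  a_41 = 201;  a_42 = 16;  a_43 = 162;  a_44 = 155
  a_45 = 40;  a_46 = 82;  a_47 = 49;  a_48 = 16;  a_49 = 186;  a_50 = 83
  a_51 = 8;  a_52 = 122;  a_53 = 89;  a_54 = 208;  a_55 = 210;  a_56 = 75
  a_57 = 40;  a_58 = 162;  a_59 = 65;  a_60 = 80;  a_61 = 234;  a_62 = 131
  a_63 = 136;  a_64 = 202;  a_65 = 233;  a_66 = 144;  a_67 = 2;  a_68 = 251
  a_69 = 40;  a_70 = 242;  a_71 = 81;  a_72 = 144;  a_73 = 26;  a_74 = 179
  a_75 = 8;  a_76 = 26;  a_77 = 121;  a_78 = 80;  a_79 = 50;  a_80 = 171
  a_81 = 40;  a_82 = 66;  a_83 = 97;  a_84 = 208;  a_85 = 74;  a_86 = 227
  a_87 = 136;  a_88 = 106;  a_89 = 9;  a_90 = 16;  a_91 = 98;  a_92 = 91
  a_93 = 40;  a_94 = 146;  a_95 = 113;  a_96 = 16;  a_97 = 122;  a_98 = 19
  a_99 = 8;  a_100 = 186;  a_101 = 153;  a_102 = 208;  a_103 = 146;  a_104 = 11
  a_105 = 40;  a_106 = 226;  a_107 = 129;  a_108 = 80;  a_109 = 170;  a_110 = 67
  a_111 = 136;  a_112 = 10;  a_113 = 41;  a_114 = 144;  a_115 = 194;  a_116 = 187
  a_117 = 40;  a_118 = 50;  a_119 = 145;  a_120 = 144;  a_121 = 218;  a_122 = 115
  a_123 = 8;  a_124 = 90;  a_125 = 185;  a_126 = 80;  a_127 = 242;  a_128 = 107
  a_129 = 40;  a_130 = 130;  a_131 = 161;  a_132 = 208;  a_133 = 10;  a_134 = 163
  a_135 = 136;  a_136 = 170;  a_137 = 73;  a_138 = 16;  a_139 = 34;  a_140 = 27
  a_141 = 40;  a_142 = 210;  a_143 = 177;  a_144 = 16;  a_145 = 58;  a_146 = 211
  a_147 = 8;  a_148 = 250;  a_149 = 217;  a_150 = 208;  a_151 = 82;  a_152 = 203
  a_153 = 40;  a_154 = 34;  a_155 = 193;  a_156 = 80;  a_157 = 106;  a_158 = 3
  a_159 = 136;  a_160 = 74;  a_161 = 105;  a_162 = 144;  a_163 = 130;  a_164 = 123
  a_165 = 40;  a_166 = 114;  a_167 = 209;  a_168 = 144;  a_169 = 154;  a_170 = 51
  a_171 = 8;  a_172 = 154;  a_173 = 249;  a_174 = 80;  a_175 = 178;  a_176 = 43
  a_177 = 40
a_178 = 208·40 + 68·43 + 99·178 = 194
a_179 = 208·194 + 68·40 + 99·43 = 225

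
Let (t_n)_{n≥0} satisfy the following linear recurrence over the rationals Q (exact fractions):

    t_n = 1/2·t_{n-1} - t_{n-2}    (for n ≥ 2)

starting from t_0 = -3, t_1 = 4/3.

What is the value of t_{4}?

-41/12

t_2 = 1/2·4/3 + -1·-3 = 11/3
t_3 = 1/2·11/3 + -1·4/3 = 1/2
t_4 = 1/2·1/2 + -1·11/3 = -41/12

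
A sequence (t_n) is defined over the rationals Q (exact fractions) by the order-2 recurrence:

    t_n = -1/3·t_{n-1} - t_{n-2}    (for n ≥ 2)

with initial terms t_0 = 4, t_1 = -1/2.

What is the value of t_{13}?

t_2 = -1/3·-1/2 + -1·4 = -23/6
t_3 = -1/3·-23/6 + -1·-1/2 = 16/9
t_4 = -1/3·16/9 + -1·-23/6 = 175/54
t_5 = -1/3·175/54 + -1·16/9 = -463/162
t_6 = -1/3·-463/162 + -1·175/54 = -556/243
t_7 = -1/3·-556/243 + -1·-463/162 = 5279/1458
t_8 = -1/3·5279/1458 + -1·-556/243 = 4729/4374
t_9 = -1/3·4729/4374 + -1·5279/1458 = -26120/6561
t_10 = -1/3·-26120/6561 + -1·4729/4374 = 9679/39366
t_11 = -1/3·9679/39366 + -1·-26120/6561 = 460481/118098
t_12 = -1/3·460481/118098 + -1·9679/39366 = -273796/177147
t_13 = -1/3·-273796/177147 + -1·460481/118098 = -3596737/1062882

-3596737/1062882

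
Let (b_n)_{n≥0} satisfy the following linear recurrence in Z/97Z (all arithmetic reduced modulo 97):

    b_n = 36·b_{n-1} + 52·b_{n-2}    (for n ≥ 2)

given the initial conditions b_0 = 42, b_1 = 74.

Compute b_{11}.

b_2 = 36·74 + 52·42 = 95
b_3 = 36·95 + 52·74 = 90
b_4 = 36·90 + 52·95 = 32
b_5 = 36·32 + 52·90 = 12
b_6 = 36·12 + 52·32 = 59
b_7 = 36·59 + 52·12 = 32
b_8 = 36·32 + 52·59 = 49
b_9 = 36·49 + 52·32 = 33
b_10 = 36·33 + 52·49 = 50
b_11 = 36·50 + 52·33 = 24

24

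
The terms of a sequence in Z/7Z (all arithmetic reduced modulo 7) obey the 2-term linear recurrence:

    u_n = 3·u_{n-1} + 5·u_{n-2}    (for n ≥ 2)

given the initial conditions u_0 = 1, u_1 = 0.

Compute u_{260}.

u_2 = 3·0 + 5·1 = 5
u_3 = 3·5 + 5·0 = 1
u_4 = 3·1 + 5·5 = 0
(u_3, u_4) = (1, 0) = (u_0, u_1), so the sequence has period 3.
260 ≡ 2 (mod 3), hence u_260 = u_2 = 5.

5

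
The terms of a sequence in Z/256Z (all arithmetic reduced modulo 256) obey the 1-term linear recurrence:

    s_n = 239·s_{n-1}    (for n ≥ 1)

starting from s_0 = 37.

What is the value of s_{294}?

5

s_1 = 239·37 = 139
s_2 = 239·139 = 197
s_3 = 239·197 = 235
s_4 = 239·235 = 101
s_5 = 239·101 = 75
s_6 = 239·75 = 5
s_7 = 239·5 = 171
s_8 = 239·171 = 165
s_9 = 239·165 = 11
s_10 = 239·11 = 69
s_11 = 239·69 = 107
s_12 = 239·107 = 229
s_13 = 239·229 = 203
s_14 = 239·203 = 133
s_15 = 239·133 = 43
s_16 = 239·43 = 37
(s_16) = (37) = (s_0), so the sequence has period 16.
294 ≡ 6 (mod 16), hence s_294 = s_6 = 5.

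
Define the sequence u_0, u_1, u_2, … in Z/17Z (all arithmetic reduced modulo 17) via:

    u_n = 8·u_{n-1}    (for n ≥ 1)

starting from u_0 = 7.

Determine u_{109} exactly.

u_1 = 8·7 = 5
u_2 = 8·5 = 6
u_3 = 8·6 = 14
u_4 = 8·14 = 10
u_5 = 8·10 = 12
u_6 = 8·12 = 11
u_7 = 8·11 = 3
u_8 = 8·3 = 7
(u_8) = (7) = (u_0), so the sequence has period 8.
109 ≡ 5 (mod 8), hence u_109 = u_5 = 12.

12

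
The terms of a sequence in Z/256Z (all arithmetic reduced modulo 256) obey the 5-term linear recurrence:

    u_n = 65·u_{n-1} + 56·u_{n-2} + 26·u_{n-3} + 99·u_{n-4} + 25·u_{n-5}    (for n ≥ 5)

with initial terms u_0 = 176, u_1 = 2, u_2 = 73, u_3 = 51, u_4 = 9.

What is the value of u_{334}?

u_5 = 65·9 + 56·51 + 26·73 + 99·2 + 25·176 = 209
u_6 = 65·209 + 56·9 + 26·51 + 99·73 + 25·2 = 164
u_7 = 65·164 + 56·209 + 26·9 + 99·51 + 25·73 = 32
u_8 = 65·32 + 56·164 + 26·209 + 99·9 + 25·51 = 176
u_9 = 65·176 + 56·32 + 26·164 + 99·209 + 25·9 = 12
u_10 = 65·12 + 56·176 + 26·32 + 99·164 + 25·209 = 161
Continuing the recurrence:
  u_11 = 197;  u_12 = 165;  u_13 = 43;  u_14 = 116;  u_15 = 134;  u_16 = 208
  u_17 = 166;  u_18 = 81;  u_19 = 39;  u_20 = 1;  u_21 = 133;  u_22 = 124
  u_23 = 172;  u_24 = 128;  u_25 = 64;  u_26 = 169;  u_27 = 137;  u_28 = 141
  u_29 = 47;  u_30 = 76;  u_31 = 98;  u_32 = 48;  u_33 = 74;  u_34 = 57
  u_35 = 219;  u_36 = 185;  u_37 = 249;  u_38 = 52;  u_39 = 184;  u_40 = 80
  u_41 = 52;  u_42 = 209;  u_43 = 205;  u_44 = 245;  u_45 = 51;  u_46 = 68
  u_47 = 254;  u_48 = 80;  u_49 = 110;  u_50 = 129;  u_51 = 207;  u_52 = 177
  u_53 = 173;  u_54 = 76;  u_55 = 196;  u_56 = 160;  u_57 = 104;  u_58 = 153
  u_59 = 17;  u_60 = 93;  u_61 = 183;  u_62 = 220;  u_63 = 218;  u_64 = 176
  u_65 = 146;  u_66 = 169;  u_67 = 131;  u_68 = 105;  u_69 = 33;  u_70 = 68
  u_71 = 80;  u_72 = 240;  u_73 = 92;  u_74 = 129;  u_75 = 213;  u_76 = 69
  u_77 = 59;  u_78 = 148;  u_79 = 118;  u_80 = 208;  u_81 = 54;  u_82 = 49
  u_83 = 119;  u_84 = 97;  u_85 = 213;  u_86 = 156;  u_87 = 220;  u_88 = 192
  u_89 = 144;  u_90 = 9;  u_91 = 153;  u_92 = 45;  u_93 = 63;  u_94 = 236
  u_95 = 82;  u_96 = 48;  u_97 = 218;  u_98 = 153;  u_99 = 43;  u_100 = 25
  u_101 = 73;  u_102 = 212;  u_103 = 232;  u_104 = 144;  u_105 = 132;  u_106 = 177
  u_107 = 221;  u_108 = 149;  u_109 = 67;  u_110 = 100;  u_111 = 238;  u_112 = 80
  u_113 = 254;  u_114 = 97;  u_115 = 31;  u_116 = 17;  u_117 = 253;  u_118 = 108
  u_119 = 244;  u_120 = 224;  u_121 = 184;  u_122 = 249;  u_123 = 33;  u_124 = 253
  u_125 = 199;  u_126 = 124;  u_127 = 202;  u_128 = 176;  u_129 = 34;  u_130 = 9
  u_131 = 211;  u_132 = 201;  u_133 = 113;  u_134 = 228;  u_135 = 128;  u_136 = 48
  u_137 = 172;  u_138 = 97;  u_139 = 229;  u_140 = 229;  u_141 = 75;  u_142 = 180
  u_143 = 102;  u_144 = 208;  u_145 = 198;  u_146 = 17;  u_147 = 199;  u_148 = 193
  u_149 = 37;  u_150 = 188;  u_151 = 12;  u_152 = 0;  u_153 = 224;  u_154 = 105
  u_155 = 169;  u_156 = 205;  u_157 = 79;  u_158 = 140;  u_159 = 66;  u_160 = 48
  u_161 = 106;  u_162 = 249;  u_163 = 123;  u_164 = 121;  u_165 = 153;  u_166 = 116
  u_167 = 24;  u_168 = 208;  u_169 = 212;  u_170 = 145;  u_171 = 237;  u_172 = 53
  u_173 = 83;  u_174 = 132;  u_175 = 222;  u_176 = 80;  u_177 = 142;  u_178 = 65
  u_179 = 111;  u_180 = 113;  u_181 = 77;  u_182 = 140;  u_183 = 36;  u_184 = 32
  u_185 = 8;  u_186 = 89;  u_187 = 49;  u_188 = 157;  u_189 = 215;  u_190 = 28
  u_191 = 186;  u_192 = 176;  u_193 = 178;  u_194 = 105;  u_195 = 35;  u_196 = 41
  u_197 = 193;  u_198 = 132;  u_199 = 176;  u_200 = 112;  u_201 = 252;  u_202 = 65
  u_203 = 245;  u_204 = 133;  u_205 = 91;  u_206 = 212;  u_207 = 86;  u_208 = 208
  u_209 = 86;  u_210 = 241;  u_211 = 23;  u_212 = 33;  u_213 = 117;  u_214 = 220
  u_215 = 60;  u_216 = 64;  u_217 = 48;  u_218 = 201;  u_219 = 185;  u_220 = 109
  u_221 = 95;  u_222 = 44;  u_223 = 50;  u_224 = 48;  u_225 = 250;  u_226 = 89
  u_227 = 203;  u_228 = 217;  u_229 = 233;  u_230 = 20;  u_231 = 72;  u_232 = 16
  u_233 = 36;  u_234 = 113;  u_235 = 253;  u_236 = 213;  u_237 = 99;  u_238 = 164
  u_239 = 206;  u_240 = 80;  u_241 = 30;  u_242 = 33;  u_243 = 191;  u_244 = 209
  u_245 = 157;  u_246 = 172;  u_247 = 84;  u_248 = 96;  u_249 = 88;  u_250 = 185
  u_251 = 65;  u_252 = 61;  u_253 = 231;  u_254 = 188;  u_255 = 170;  u_256 = 176
  u_257 = 66;  u_258 = 201;  u_259 = 115;  u_260 = 137;  u_261 = 17;  u_262 = 36
  u_263 = 224;  u_264 = 176;  u_265 = 76;  u_266 = 33;  u_267 = 5;  u_268 = 37
  u_269 = 107;  u_270 = 244;  u_271 = 70;  u_272 = 208;  u_273 = 230;  u_274 = 209
  u_275 = 103;  u_276 = 129;  u_277 = 197;  u_278 = 252;  u_279 = 108;  u_280 = 128
  u_281 = 128;  u_282 = 41;  u_283 = 201;  u_284 = 13;  u_285 = 111;  u_286 = 204
  u_287 = 34;  u_288 = 48;  u_289 = 138;  u_290 = 185;  u_291 = 27;  u_292 = 57
  u_293 = 57;  u_294 = 180;  u_295 = 120;  u_296 = 80;  u_297 = 116;  u_298 = 81
  u_299 = 13;  u_300 = 117;  u_301 = 115;  u_302 = 196;  u_303 = 190;  u_304 = 80
  u_305 = 174;  u_306 = 1;  u_307 = 15;  u_308 = 49;  u_309 = 237;  u_310 = 204
  u_311 = 132;  u_312 = 160;  u_313 = 168;  u_314 = 25;  u_315 = 81;  u_316 = 221
  u_317 = 247;  u_318 = 92;  u_319 = 154;  u_320 = 176;  u_321 = 210;  u_322 = 41
  u_323 = 195;  u_324 = 233;  u_325 = 97;  u_326 = 196;  u_327 = 16;  u_328 = 240
  u_329 = 156;  u_330 = 1;  u_331 = 21;  u_332 = 197
u_333 = 65·197 + 56·21 + 26·1 + 99·156 + 25·240 = 123
u_334 = 65·123 + 56·197 + 26·21 + 99·1 + 25·156 = 20

20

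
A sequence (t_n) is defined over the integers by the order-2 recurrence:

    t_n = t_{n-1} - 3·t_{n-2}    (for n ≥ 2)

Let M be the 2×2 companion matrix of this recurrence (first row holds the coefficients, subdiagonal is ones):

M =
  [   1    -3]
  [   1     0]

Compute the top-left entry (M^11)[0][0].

160

(M^11)[0][0] is the top entry after applying M 11 times to the unit state (1, 0). Equivalently it is h_{12} for the auxiliary sequence (h_n) obeying the same recurrence with h_1 = 1 and h_i = 0 for 0 ≤ i < 1:
h_2 = 1·1 + -3·0 = 1
h_3 = 1·1 + -3·1 = -2
h_4 = 1·-2 + -3·1 = -5
h_5 = 1·-5 + -3·-2 = 1
h_6 = 1·1 + -3·-5 = 16
h_7 = 1·16 + -3·1 = 13
h_8 = 1·13 + -3·16 = -35
h_9 = 1·-35 + -3·13 = -74
h_10 = 1·-74 + -3·-35 = 31
h_11 = 1·31 + -3·-74 = 253
h_12 = 1·253 + -3·31 = 160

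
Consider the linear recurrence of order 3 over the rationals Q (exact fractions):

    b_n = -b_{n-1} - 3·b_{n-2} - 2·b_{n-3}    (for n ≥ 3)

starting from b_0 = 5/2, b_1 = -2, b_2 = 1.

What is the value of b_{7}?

b_3 = -1·1 + -3·-2 + -2·5/2 = 0
b_4 = -1·0 + -3·1 + -2·-2 = 1
b_5 = -1·1 + -3·0 + -2·1 = -3
b_6 = -1·-3 + -3·1 + -2·0 = 0
b_7 = -1·0 + -3·-3 + -2·1 = 7

7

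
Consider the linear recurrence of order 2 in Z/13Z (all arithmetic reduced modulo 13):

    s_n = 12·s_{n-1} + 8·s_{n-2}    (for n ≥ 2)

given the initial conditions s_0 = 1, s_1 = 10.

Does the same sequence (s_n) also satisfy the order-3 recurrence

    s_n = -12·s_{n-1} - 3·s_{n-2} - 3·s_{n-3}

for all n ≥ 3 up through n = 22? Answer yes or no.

yes

Terms s_0..s_22: 1, 10, 11, 4, 6, 0, 9, 4, 3, 3, 8, 3, 9, 2, 5, 11, 3, 7, 4, 0, 6, 7, 2
n=3: candidate gives 4, actual s_3 = 4 ✓
n=4: candidate gives 6, actual s_4 = 6 ✓
n=5: candidate gives 0, actual s_5 = 0 ✓
n=6: candidate gives 9, actual s_6 = 9 ✓
n=7: candidate gives 4, actual s_7 = 4 ✓
n=8: candidate gives 3, actual s_8 = 3 ✓
n=9: candidate gives 3, actual s_9 = 3 ✓
n=10: candidate gives 8, actual s_10 = 8 ✓
n=11: candidate gives 3, actual s_11 = 3 ✓
n=12: candidate gives 9, actual s_12 = 9 ✓
n=13: candidate gives 2, actual s_13 = 2 ✓
n=14: candidate gives 5, actual s_14 = 5 ✓
n=15: candidate gives 11, actual s_15 = 11 ✓
n=16: candidate gives 3, actual s_16 = 3 ✓
n=17: candidate gives 7, actual s_17 = 7 ✓
n=18: candidate gives 4, actual s_18 = 4 ✓
n=19: candidate gives 0, actual s_19 = 0 ✓
n=20: candidate gives 6, actual s_20 = 6 ✓
n=21: candidate gives 7, actual s_21 = 7 ✓
n=22: candidate gives 2, actual s_22 = 2 ✓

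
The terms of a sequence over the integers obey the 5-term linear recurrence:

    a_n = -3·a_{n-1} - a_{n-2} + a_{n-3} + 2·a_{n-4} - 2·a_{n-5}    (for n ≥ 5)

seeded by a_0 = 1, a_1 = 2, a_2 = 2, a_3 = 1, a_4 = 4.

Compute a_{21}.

a_5 = -3·4 + -1·1 + 1·2 + 2·2 + -2·1 = -9
a_6 = -3·-9 + -1·4 + 1·1 + 2·2 + -2·2 = 24
a_7 = -3·24 + -1·-9 + 1·4 + 2·1 + -2·2 = -61
a_8 = -3·-61 + -1·24 + 1·-9 + 2·4 + -2·1 = 156
a_9 = -3·156 + -1·-61 + 1·24 + 2·-9 + -2·4 = -409
a_10 = -3·-409 + -1·156 + 1·-61 + 2·24 + -2·-9 = 1076
a_11 = -3·1076 + -1·-409 + 1·156 + 2·-61 + -2·24 = -2833
a_12 = -3·-2833 + -1·1076 + 1·-409 + 2·156 + -2·-61 = 7448
a_13 = -3·7448 + -1·-2833 + 1·1076 + 2·-409 + -2·156 = -19565
a_14 = -3·-19565 + -1·7448 + 1·-2833 + 2·1076 + -2·-409 = 51384
a_15 = -3·51384 + -1·-19565 + 1·7448 + 2·-2833 + -2·1076 = -134957
a_16 = -3·-134957 + -1·51384 + 1·-19565 + 2·7448 + -2·-2833 = 354484
a_17 = -3·354484 + -1·-134957 + 1·51384 + 2·-19565 + -2·7448 = -931137
a_18 = -3·-931137 + -1·354484 + 1·-134957 + 2·51384 + -2·-19565 = 2445868
a_19 = -3·2445868 + -1·-931137 + 1·354484 + 2·-134957 + -2·51384 = -6424665
a_20 = -3·-6424665 + -1·2445868 + 1·-931137 + 2·354484 + -2·-134957 = 16875872
a_21 = -3·16875872 + -1·-6424665 + 1·2445868 + 2·-931137 + -2·354484 = -44328325

-44328325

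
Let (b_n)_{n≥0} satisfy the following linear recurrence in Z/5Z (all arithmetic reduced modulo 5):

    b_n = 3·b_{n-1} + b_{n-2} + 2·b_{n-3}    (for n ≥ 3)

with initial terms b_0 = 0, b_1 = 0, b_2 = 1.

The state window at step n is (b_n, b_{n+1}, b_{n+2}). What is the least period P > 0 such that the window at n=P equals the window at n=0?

n=0: window = (0, 0, 1)
n=1: window = (0, 1, 3)
n=2: window = (1, 3, 0)
n=3: window = (3, 0, 0)
n=4: window = (0, 0, 1)
window at n=4 equals window at n=0 → period = 4

4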